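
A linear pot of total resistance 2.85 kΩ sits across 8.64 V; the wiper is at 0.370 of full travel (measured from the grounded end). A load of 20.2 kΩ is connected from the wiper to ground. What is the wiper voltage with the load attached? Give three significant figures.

The wiper splits the pot into (1−α)R = 1.796 kΩ above and αR = 1.054 kΩ below.
Lower section ‖ load = 1.002 kΩ.
V_wiper = 8.64 × 1.002/(1.796 + 1.002) = 3.10 V.

V ≈ 3.10 V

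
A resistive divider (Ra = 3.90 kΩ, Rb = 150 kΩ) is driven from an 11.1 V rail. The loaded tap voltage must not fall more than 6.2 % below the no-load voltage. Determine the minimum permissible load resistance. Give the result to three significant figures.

R_L(min) ≈ 57.5 kΩ

Output resistance R_th = Ra‖Rb = (3.90 × 150)/153.9 = 3.801 kΩ.
The fractional drop is R_th/(R_th + R_L); requiring this ≤ 0.0620 gives R_L ≥ R_th(1/0.0620 − 1) = 3.801 × 15.13 = 57.5 kΩ.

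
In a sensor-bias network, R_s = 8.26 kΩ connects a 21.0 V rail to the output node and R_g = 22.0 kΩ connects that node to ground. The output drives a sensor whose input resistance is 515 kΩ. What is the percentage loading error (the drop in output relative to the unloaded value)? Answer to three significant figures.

1.15 %

The divider's output (Thévenin) resistance is R_s‖R_g = 6.005 kΩ.
Fractional drop under load = R_th/(R_th + R_L) = 6.005 / (6.005 + 515) = 0.01153.
So the output falls by 1.15 %.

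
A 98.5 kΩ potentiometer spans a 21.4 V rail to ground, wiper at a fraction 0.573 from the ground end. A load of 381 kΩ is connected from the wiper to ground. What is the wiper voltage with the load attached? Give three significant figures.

The wiper splits the pot into (1−α)R = 42.06 kΩ above and αR = 56.44 kΩ below.
Lower section ‖ load = 49.16 kΩ.
V_wiper = 21.4 × 49.16/(42.06 + 49.16) = 11.5 V.

V ≈ 11.5 V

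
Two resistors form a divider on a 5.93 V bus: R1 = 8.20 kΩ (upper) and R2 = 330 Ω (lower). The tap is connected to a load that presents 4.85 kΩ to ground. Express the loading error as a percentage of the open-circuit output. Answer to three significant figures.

6.14 %

The divider's output (Thévenin) resistance is R1‖R2 = 317.2 Ω.
Fractional drop under load = R_th/(R_th + R_L) = 317.2 / (317.2 + 4850) = 0.06139.
So the output falls by 6.14 %.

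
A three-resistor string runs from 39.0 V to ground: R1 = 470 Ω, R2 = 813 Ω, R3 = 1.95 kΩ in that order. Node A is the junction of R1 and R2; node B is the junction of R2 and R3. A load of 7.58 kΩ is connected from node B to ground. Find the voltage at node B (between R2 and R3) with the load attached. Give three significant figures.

V ≈ 21.3 V

At node B, R3 is in parallel with the load: R3‖R_L = 1551 Ω.
Below node A the resistance is R2 + (R3‖R_L) = 2364 Ω, so V_A = 39.0 × 2364/2834 = 32.53 V.
Then V_B = V_A × (R3‖R_L)/(R2 + R3‖R_L) = 32.53 × 1551/2364 = 21.3 V.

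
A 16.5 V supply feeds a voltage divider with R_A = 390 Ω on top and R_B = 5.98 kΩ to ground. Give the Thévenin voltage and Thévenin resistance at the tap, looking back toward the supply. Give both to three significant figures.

V_th is the open-circuit tap voltage: 16.5 × 5980/(390 + 5980) = 15.5 V.
With the supply zeroed, R_A and R_B appear in parallel from the tap: R_th = R_A‖R_B = (390 × 5980)/6370 = 366 Ω.

V_th = 15.5 V, R_th = 366 Ω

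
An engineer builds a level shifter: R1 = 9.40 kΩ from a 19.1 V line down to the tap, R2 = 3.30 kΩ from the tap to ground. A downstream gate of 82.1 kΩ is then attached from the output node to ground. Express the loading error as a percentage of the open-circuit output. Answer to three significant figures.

The divider's output (Thévenin) resistance is R1‖R2 = 2.443 kΩ.
Fractional drop under load = R_th/(R_th + R_L) = 2.443 / (2.443 + 82.1) = 0.02889.
So the output falls by 2.89 %.

2.89 %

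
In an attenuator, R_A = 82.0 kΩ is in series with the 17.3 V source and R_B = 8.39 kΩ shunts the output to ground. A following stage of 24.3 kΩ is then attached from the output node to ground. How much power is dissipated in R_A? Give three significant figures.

P ≈ 3.15 mW

Total resistance from the source is R_A + (R_B‖R_L) = 88.24 kΩ, so I = 17.3/88.24 kΩ = 0.1961 mA.
P = I²·R_A = (0.1961 mA)² × 82.0 kΩ = 3.15 mW.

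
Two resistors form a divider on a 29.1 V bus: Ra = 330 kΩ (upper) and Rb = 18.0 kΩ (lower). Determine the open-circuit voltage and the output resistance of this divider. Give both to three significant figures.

V_th is the open-circuit tap voltage: 29.1 × 18.0/(330 + 18.0) = 1.51 V.
With the supply zeroed, Ra and Rb appear in parallel from the tap: R_th = Ra‖Rb = (330 × 18.0)/348.0 = 17.1 kΩ.

V_th = 1.51 V, R_th = 17.1 kΩ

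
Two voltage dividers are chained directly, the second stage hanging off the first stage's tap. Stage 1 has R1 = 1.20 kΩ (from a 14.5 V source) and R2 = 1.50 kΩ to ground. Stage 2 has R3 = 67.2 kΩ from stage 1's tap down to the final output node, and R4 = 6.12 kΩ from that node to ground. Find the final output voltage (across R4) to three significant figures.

V_out ≈ 0.666 V

Stage 2 presents R3+R4 = 73.32 kΩ as a load on stage 1's tap.
Stage 1's lower leg becomes R2‖(R3+R4) = 1.470 kΩ, so V_mid = 14.5 × 1.470/2.670 = 7.983 V.
Stage 2 is itself unloaded: V_out = V_mid × R4/(R3+R4) = 7.983 × 6.12/73.32 = 0.666 V.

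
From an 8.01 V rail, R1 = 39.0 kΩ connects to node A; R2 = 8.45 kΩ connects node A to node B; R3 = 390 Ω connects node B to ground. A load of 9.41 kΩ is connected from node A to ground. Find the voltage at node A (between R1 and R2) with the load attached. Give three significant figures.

Below node A the series string R2+R3 = 8840 Ω sits in parallel with the 9410 Ω load: 4558 Ω.
V_A = 8.01 × 4558/(39000 + 4558) = 0.838 V.

V ≈ 0.838 V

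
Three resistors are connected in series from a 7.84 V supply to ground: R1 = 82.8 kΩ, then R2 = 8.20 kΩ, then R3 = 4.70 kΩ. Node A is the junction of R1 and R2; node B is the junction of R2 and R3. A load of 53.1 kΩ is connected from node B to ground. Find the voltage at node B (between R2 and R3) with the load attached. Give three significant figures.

V ≈ 0.355 V

At node B, R3 is in parallel with the load: R3‖R_L = 4.318 kΩ.
Below node A the resistance is R2 + (R3‖R_L) = 12.52 kΩ, so V_A = 7.84 × 12.52/95.32 = 1.030 V.
Then V_B = V_A × (R3‖R_L)/(R2 + R3‖R_L) = 1.030 × 4.318/12.52 = 0.355 V.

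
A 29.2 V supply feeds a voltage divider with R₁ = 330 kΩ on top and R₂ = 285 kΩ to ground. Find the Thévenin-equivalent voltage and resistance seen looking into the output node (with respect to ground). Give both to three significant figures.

V_th = 13.5 V, R_th = 153 kΩ

V_th is the open-circuit tap voltage: 29.2 × 285/(330 + 285) = 13.5 V.
With the supply zeroed, R₁ and R₂ appear in parallel from the tap: R_th = R₁‖R₂ = (330 × 285)/615.0 = 153 kΩ.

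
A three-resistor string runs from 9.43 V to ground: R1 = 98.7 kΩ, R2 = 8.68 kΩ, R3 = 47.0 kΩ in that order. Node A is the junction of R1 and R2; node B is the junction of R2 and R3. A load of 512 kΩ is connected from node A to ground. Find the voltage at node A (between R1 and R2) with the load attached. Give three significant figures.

V ≈ 3.18 V

Below node A the series string R2+R3 = 55.68 kΩ sits in parallel with the 512 kΩ load: 50.22 kΩ.
V_A = 9.43 × 50.22/(98.7 + 50.22) = 3.18 V.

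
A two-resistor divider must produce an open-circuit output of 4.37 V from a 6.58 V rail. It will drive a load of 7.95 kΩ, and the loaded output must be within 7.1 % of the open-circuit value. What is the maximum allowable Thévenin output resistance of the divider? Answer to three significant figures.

Loading drop = R_th/(R_th + R_L) ≤ 0.0710, so R_th ≤ R_L · ε/(1−ε) = 7.95 kΩ × 0.0710/0.9290 = 608 Ω.
(Any R1, R2 with R2/(R1+R2) = 0.664 and R1‖R2 ≤ 608 Ω will meet the spec.)

R_th ≤ 608 Ω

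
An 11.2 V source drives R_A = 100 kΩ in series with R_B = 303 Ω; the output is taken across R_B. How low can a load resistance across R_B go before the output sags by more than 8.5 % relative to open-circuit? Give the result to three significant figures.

R_L(min) ≈ 3.25 kΩ

Output resistance R_th = R_A‖R_B = (100000 × 303)/100300 = 302.1 Ω.
The fractional drop is R_th/(R_th + R_L); requiring this ≤ 0.0850 gives R_L ≥ R_th(1/0.0850 − 1) = 302.1 × 10.76 = 3.25 kΩ.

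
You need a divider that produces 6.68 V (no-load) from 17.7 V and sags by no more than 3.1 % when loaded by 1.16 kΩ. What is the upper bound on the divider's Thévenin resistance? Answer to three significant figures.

R_th ≤ 37.1 Ω

Loading drop = R_th/(R_th + R_L) ≤ 0.0310, so R_th ≤ R_L · ε/(1−ε) = 1.16 kΩ × 0.0310/0.9690 = 37.1 Ω.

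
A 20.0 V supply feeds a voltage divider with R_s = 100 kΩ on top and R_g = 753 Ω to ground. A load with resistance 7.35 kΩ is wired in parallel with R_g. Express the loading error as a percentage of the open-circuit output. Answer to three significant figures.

The divider's output (Thévenin) resistance is R_s‖R_g = 747.4 Ω.
Fractional drop under load = R_th/(R_th + R_L) = 747.4 / (747.4 + 7350) = 0.09230.
So the output falls by 9.23 %.

9.23 %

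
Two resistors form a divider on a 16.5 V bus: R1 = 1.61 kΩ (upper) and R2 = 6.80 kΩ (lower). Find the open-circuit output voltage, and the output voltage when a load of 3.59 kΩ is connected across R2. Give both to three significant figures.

Unloaded: 13.3 V; loaded: 9.79 V

Open-circuit: V = 16.5 × 6.80/(1.61 + 6.80) = 13.3 V.
With the load, R2 becomes R2‖R_L = 2.350 kΩ, so V = 16.5 × 2.350/3.960 = 9.79 V.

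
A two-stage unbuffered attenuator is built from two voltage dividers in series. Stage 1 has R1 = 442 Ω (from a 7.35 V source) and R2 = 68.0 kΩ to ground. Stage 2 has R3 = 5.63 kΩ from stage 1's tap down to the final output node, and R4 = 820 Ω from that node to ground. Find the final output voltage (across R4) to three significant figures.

V_out ≈ 0.869 V

Stage 2 presents R3+R4 = 6450 Ω as a load on stage 1's tap.
Stage 1's lower leg becomes R2‖(R3+R4) = 5891 Ω, so V_mid = 7.35 × 5891/6333 = 6.837 V.
Stage 2 is itself unloaded: V_out = V_mid × R4/(R3+R4) = 6.837 × 820/6450 = 0.869 V.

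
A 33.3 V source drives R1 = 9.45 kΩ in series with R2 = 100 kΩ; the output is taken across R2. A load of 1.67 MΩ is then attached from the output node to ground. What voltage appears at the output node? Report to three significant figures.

V_out ≈ 30.3 V

The load sits in parallel with R2: R2‖R_L = (100 × 1670) / (100 + 1670) = 94.35 kΩ.
V_out = 33.3 × 94.35 / (9.45 + 94.35) = 33.3 × 94.35/103.8 = 30.3 V.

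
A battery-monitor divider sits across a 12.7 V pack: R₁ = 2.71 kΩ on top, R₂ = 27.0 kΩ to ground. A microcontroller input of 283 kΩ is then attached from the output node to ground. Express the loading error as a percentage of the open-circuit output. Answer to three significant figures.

The divider's output (Thévenin) resistance is R₁‖R₂ = 2.463 kΩ.
Fractional drop under load = R_th/(R_th + R_L) = 2.463 / (2.463 + 283) = 0.008627.
So the output falls by 0.863 %.

0.863 %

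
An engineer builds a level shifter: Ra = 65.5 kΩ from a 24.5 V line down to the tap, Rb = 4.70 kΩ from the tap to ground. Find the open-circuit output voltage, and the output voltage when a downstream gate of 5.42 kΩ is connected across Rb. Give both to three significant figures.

Open-circuit: V = 24.5 × 4.70/(65.5 + 4.70) = 1.64 V.
With the load, Rb becomes Rb‖R_L = 2.517 kΩ, so V = 24.5 × 2.517/68.02 = 0.907 V.

Unloaded: 1.64 V; loaded: 0.907 V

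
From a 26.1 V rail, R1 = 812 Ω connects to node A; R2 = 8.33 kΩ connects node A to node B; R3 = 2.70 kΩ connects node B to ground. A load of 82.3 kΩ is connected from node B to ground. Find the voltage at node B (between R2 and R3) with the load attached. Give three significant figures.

At node B, R3 is in parallel with the load: R3‖R_L = 2614 Ω.
Below node A the resistance is R2 + (R3‖R_L) = 10940 Ω, so V_A = 26.1 × 10940/11760 = 24.30 V.
Then V_B = V_A × (R3‖R_L)/(R2 + R3‖R_L) = 24.30 × 2614/10940 = 5.80 V.

V ≈ 5.80 V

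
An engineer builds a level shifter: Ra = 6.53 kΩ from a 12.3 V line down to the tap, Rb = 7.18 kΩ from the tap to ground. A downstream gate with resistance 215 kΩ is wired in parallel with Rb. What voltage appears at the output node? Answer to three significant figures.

V_out ≈ 6.34 V

The load sits in parallel with Rb: Rb‖R_L = (7.18 × 215) / (7.18 + 215) = 6.948 kΩ.
V_out = 12.3 × 6.948 / (6.53 + 6.948) = 12.3 × 6.948/13.48 = 6.34 V.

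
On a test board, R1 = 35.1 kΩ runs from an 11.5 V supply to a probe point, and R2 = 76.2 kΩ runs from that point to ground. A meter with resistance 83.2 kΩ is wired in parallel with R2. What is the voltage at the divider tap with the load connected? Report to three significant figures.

The load sits in parallel with R2: R2‖R_L = (76.2 × 83.2) / (76.2 + 83.2) = 39.77 kΩ.
V_out = 11.5 × 39.77 / (35.1 + 39.77) = 11.5 × 39.77/74.87 = 6.11 V.

V_out ≈ 6.11 V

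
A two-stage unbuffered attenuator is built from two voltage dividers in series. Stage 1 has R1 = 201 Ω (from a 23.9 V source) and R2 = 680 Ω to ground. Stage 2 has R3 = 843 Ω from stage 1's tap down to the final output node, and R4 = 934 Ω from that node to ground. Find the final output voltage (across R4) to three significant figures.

V_out ≈ 8.92 V

Stage 2 presents R3+R4 = 1777 Ω as a load on stage 1's tap.
Stage 1's lower leg becomes R2‖(R3+R4) = 491.8 Ω, so V_mid = 23.9 × 491.8/692.8 = 16.97 V.
Stage 2 is itself unloaded: V_out = V_mid × R4/(R3+R4) = 16.97 × 934/1777 = 8.92 V.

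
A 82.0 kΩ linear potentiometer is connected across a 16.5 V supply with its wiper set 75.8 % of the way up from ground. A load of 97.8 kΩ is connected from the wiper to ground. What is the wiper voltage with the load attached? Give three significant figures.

V ≈ 10.8 V

The wiper splits the pot into (1−α)R = 19.84 kΩ above and αR = 62.16 kΩ below.
Lower section ‖ load = 38.00 kΩ.
V_wiper = 16.5 × 38.00/(19.84 + 38.00) = 10.8 V.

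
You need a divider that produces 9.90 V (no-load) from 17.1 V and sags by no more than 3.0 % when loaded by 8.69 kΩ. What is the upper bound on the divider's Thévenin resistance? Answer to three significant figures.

Loading drop = R_th/(R_th + R_L) ≤ 0.0300, so R_th ≤ R_L · ε/(1−ε) = 8.69 kΩ × 0.0300/0.9700 = 269 Ω.

R_th ≤ 269 Ω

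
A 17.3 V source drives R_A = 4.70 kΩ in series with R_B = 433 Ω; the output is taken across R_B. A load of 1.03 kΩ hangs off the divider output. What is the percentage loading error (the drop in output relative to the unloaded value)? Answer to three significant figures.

Unloaded V = 17.3 × 433/5133 = 1.459 V.
Loaded: R_B‖R_L = 304.8 Ω, giving V = 17.3 × 304.8/5005 = 1.054 V.
Drop = (1.459 − 1.054) / 1.459 = 27.8 %.

27.8 %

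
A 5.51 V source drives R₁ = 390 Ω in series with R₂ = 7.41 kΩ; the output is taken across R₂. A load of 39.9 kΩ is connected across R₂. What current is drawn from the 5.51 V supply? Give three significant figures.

R₂‖R_L = 6249 Ω, so the source sees R₁ + R₂‖R_L = 6639 Ω.
I = 5.51 V / 6639 Ω = 0.830 mA.

I ≈ 0.830 mA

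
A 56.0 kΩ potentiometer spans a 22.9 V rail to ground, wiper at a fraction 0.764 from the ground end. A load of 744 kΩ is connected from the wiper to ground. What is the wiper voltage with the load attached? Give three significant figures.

The wiper splits the pot into (1−α)R = 13.22 kΩ above and αR = 42.78 kΩ below.
Lower section ‖ load = 40.46 kΩ.
V_wiper = 22.9 × 40.46/(13.22 + 40.46) = 17.3 V.

V ≈ 17.3 V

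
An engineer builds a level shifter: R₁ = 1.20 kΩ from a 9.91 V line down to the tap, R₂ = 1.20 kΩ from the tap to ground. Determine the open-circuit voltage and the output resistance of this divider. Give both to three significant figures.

V_th = 4.96 V, R_th = 600 Ω

V_th is the open-circuit tap voltage: 9.91 × 1.20/(1.20 + 1.20) = 4.96 V.
With the supply zeroed, R₁ and R₂ appear in parallel from the tap: R_th = R₁‖R₂ = (1.20 × 1.20)/2.400 = 600 Ω.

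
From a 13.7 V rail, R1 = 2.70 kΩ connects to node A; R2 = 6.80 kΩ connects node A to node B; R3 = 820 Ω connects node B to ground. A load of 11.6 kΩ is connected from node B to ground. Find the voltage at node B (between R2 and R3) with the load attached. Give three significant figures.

V ≈ 1.02 V

At node B, R3 is in parallel with the load: R3‖R_L = 765.9 Ω.
Below node A the resistance is R2 + (R3‖R_L) = 7566 Ω, so V_A = 13.7 × 7566/10270 = 10.10 V.
Then V_B = V_A × (R3‖R_L)/(R2 + R3‖R_L) = 10.10 × 765.9/7566 = 1.02 V.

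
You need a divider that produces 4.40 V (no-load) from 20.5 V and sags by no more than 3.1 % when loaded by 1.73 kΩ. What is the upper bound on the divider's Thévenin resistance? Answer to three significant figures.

Loading drop = R_th/(R_th + R_L) ≤ 0.0310, so R_th ≤ R_L · ε/(1−ε) = 1.73 kΩ × 0.0310/0.9690 = 55.3 Ω.

R_th ≤ 55.3 Ω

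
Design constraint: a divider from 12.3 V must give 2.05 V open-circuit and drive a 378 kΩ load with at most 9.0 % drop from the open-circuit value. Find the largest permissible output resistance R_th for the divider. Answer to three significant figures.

Loading drop = R_th/(R_th + R_L) ≤ 0.0900, so R_th ≤ R_L · ε/(1−ε) = 378 kΩ × 0.0900/0.9100 = 37.4 kΩ.

R_th ≤ 37.4 kΩ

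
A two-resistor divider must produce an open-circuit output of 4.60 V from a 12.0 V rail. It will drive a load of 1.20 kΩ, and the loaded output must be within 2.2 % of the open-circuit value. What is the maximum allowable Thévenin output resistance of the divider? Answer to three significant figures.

R_th ≤ 27.0 Ω

Loading drop = R_th/(R_th + R_L) ≤ 0.0220, so R_th ≤ R_L · ε/(1−ε) = 1.20 kΩ × 0.0220/0.9780 = 27.0 Ω.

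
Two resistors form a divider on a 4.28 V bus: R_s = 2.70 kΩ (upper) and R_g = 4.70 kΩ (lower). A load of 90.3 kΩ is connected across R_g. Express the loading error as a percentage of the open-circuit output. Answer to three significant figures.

1.86 %

The divider's output (Thévenin) resistance is R_s‖R_g = 1.715 kΩ.
Fractional drop under load = R_th/(R_th + R_L) = 1.715 / (1.715 + 90.3) = 0.01864.
So the output falls by 1.86 %.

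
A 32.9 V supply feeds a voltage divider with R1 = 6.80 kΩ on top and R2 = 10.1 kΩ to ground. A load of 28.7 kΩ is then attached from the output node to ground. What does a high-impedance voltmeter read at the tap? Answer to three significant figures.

V_out ≈ 17.2 V

The load sits in parallel with R2: R2‖R_L = (10.1 × 28.7) / (10.1 + 28.7) = 7.471 kΩ.
V_out = 32.9 × 7.471 / (6.80 + 7.471) = 32.9 × 7.471/14.27 = 17.2 V.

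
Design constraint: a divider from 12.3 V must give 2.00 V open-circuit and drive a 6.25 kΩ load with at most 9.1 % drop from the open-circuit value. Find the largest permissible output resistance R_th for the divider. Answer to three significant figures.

R_th ≤ 626 Ω

Loading drop = R_th/(R_th + R_L) ≤ 0.0910, so R_th ≤ R_L · ε/(1−ε) = 6.25 kΩ × 0.0910/0.9090 = 626 Ω.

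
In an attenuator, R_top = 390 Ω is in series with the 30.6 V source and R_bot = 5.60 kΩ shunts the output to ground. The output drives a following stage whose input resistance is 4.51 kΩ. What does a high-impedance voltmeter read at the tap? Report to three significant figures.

V_out ≈ 26.5 V

The load sits in parallel with R_bot: R_bot‖R_L = (5600 × 4510) / (5600 + 4510) = 2498 Ω.
V_out = 30.6 × 2498 / (390 + 2498) = 30.6 × 2498/2888 = 26.5 V.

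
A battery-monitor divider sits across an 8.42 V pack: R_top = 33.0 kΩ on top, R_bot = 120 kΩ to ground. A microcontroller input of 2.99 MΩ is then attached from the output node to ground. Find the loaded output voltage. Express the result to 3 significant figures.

V_out ≈ 6.55 V

The load sits in parallel with R_bot: R_bot‖R_L = (120 × 2990) / (120 + 2990) = 115.4 kΩ.
V_out = 8.42 × 115.4 / (33.0 + 115.4) = 8.42 × 115.4/148.4 = 6.55 V.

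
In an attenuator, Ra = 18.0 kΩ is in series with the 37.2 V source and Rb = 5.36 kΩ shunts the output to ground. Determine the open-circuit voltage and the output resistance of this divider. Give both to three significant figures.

V_th = 8.54 V, R_th = 4.13 kΩ

V_th is the open-circuit tap voltage: 37.2 × 5.36/(18.0 + 5.36) = 8.54 V.
With the supply zeroed, Ra and Rb appear in parallel from the tap: R_th = Ra‖Rb = (18.0 × 5.36)/23.36 = 4.13 kΩ.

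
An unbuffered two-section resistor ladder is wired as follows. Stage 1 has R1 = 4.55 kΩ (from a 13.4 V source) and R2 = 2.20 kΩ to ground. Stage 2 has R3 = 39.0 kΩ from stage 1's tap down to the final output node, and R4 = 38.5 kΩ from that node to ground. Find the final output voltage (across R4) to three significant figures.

Stage 2 presents R3+R4 = 77.50 kΩ as a load on stage 1's tap.
Stage 1's lower leg becomes R2‖(R3+R4) = 2.139 kΩ, so V_mid = 13.4 × 2.139/6.689 = 4.285 V.
Stage 2 is itself unloaded: V_out = V_mid × R4/(R3+R4) = 4.285 × 38.5/77.50 = 2.13 V.

V_out ≈ 2.13 V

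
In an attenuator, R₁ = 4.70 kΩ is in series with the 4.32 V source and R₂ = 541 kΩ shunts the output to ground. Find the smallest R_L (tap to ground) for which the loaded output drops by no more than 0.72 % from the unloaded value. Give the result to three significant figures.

R_L(min) ≈ 642 kΩ

Output resistance R_th = R₁‖R₂ = (4.70 × 541)/545.7 = 4.660 kΩ.
The fractional drop is R_th/(R_th + R_L); requiring this ≤ 0.00720 gives R_L ≥ R_th(1/0.00720 − 1) = 4.660 × 137.9 = 642 kΩ.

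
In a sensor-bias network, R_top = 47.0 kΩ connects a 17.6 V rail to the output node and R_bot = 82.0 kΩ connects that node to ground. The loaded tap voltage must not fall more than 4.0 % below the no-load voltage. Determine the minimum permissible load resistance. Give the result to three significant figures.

Output resistance R_th = R_top‖R_bot = (47.0 × 82.0)/129.0 = 29.88 kΩ.
The fractional drop is R_th/(R_th + R_L); requiring this ≤ 0.0400 gives R_L ≥ R_th(1/0.0400 − 1) = 29.88 × 24.00 = 717 kΩ.

R_L(min) ≈ 717 kΩ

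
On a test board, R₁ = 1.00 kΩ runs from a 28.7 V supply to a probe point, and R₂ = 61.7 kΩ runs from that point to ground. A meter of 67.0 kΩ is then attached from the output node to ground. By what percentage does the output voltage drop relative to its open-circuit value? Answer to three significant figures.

1.45 %

The divider's output (Thévenin) resistance is R₁‖R₂ = 0.9841 kΩ.
Fractional drop under load = R_th/(R_th + R_L) = 0.9841 / (0.9841 + 67.0) = 0.01447.
So the output falls by 1.45 %.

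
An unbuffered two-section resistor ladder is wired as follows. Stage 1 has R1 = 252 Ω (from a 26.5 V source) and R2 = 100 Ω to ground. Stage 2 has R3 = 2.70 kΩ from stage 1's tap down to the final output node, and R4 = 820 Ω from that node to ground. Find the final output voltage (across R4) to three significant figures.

Stage 2 presents R3+R4 = 3520 Ω as a load on stage 1's tap.
Stage 1's lower leg becomes R2‖(R3+R4) = 97.24 Ω, so V_mid = 26.5 × 97.24/349.2 = 7.378 V.
Stage 2 is itself unloaded: V_out = V_mid × R4/(R3+R4) = 7.378 × 820/3520 = 1.72 V.

V_out ≈ 1.72 V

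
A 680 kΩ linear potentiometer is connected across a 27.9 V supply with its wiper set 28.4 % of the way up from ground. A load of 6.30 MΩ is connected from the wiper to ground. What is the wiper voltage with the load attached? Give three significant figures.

V ≈ 7.75 V

The wiper splits the pot into (1−α)R = 486.9 kΩ above and αR = 193.1 kΩ below.
Lower section ‖ load = 187.4 kΩ.
V_wiper = 27.9 × 187.4/(486.9 + 187.4) = 7.75 V.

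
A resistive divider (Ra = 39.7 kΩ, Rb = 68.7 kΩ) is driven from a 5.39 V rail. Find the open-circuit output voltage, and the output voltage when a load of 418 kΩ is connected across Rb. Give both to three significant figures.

Open-circuit: V = 5.39 × 68.7/(39.7 + 68.7) = 3.42 V.
With the load, Rb becomes Rb‖R_L = 59.00 kΩ, so V = 5.39 × 59.00/98.70 = 3.22 V.

Unloaded: 3.42 V; loaded: 3.22 V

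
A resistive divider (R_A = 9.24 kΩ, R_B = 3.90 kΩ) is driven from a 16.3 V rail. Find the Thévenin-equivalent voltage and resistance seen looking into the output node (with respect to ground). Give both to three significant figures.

V_th is the open-circuit tap voltage: 16.3 × 3.90/(9.24 + 3.90) = 4.84 V.
With the supply zeroed, R_A and R_B appear in parallel from the tap: R_th = R_A‖R_B = (9.24 × 3.90)/13.14 = 2.74 kΩ.

V_th = 4.84 V, R_th = 2.74 kΩ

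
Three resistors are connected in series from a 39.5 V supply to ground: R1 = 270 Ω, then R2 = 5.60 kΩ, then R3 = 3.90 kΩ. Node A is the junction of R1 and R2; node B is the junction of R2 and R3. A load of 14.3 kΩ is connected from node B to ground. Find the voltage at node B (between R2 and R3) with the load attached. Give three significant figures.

At node B, R3 is in parallel with the load: R3‖R_L = 3064 Ω.
Below node A the resistance is R2 + (R3‖R_L) = 8664 Ω, so V_A = 39.5 × 8664/8934 = 38.31 V.
Then V_B = V_A × (R3‖R_L)/(R2 + R3‖R_L) = 38.31 × 3064/8664 = 13.5 V.

V ≈ 13.5 V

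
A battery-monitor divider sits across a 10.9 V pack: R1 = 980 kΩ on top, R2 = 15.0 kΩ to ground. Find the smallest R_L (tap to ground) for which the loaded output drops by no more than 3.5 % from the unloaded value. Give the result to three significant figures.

R_L(min) ≈ 407 kΩ

Output resistance R_th = R1‖R2 = (980 × 15.0)/995.0 = 14.77 kΩ.
The fractional drop is R_th/(R_th + R_L); requiring this ≤ 0.0350 gives R_L ≥ R_th(1/0.0350 − 1) = 14.77 × 27.57 = 407 kΩ.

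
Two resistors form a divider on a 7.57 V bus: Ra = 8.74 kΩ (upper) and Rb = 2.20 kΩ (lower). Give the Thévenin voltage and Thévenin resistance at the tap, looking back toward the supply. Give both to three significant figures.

V_th = 1.52 V, R_th = 1.76 kΩ

V_th is the open-circuit tap voltage: 7.57 × 2.20/(8.74 + 2.20) = 1.52 V.
With the supply zeroed, Ra and Rb appear in parallel from the tap: R_th = Ra‖Rb = (8.74 × 2.20)/10.94 = 1.76 kΩ.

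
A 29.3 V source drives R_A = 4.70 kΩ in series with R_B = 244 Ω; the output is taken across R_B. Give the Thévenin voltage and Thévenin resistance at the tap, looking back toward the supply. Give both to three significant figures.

V_th is the open-circuit tap voltage: 29.3 × 244/(4700 + 244) = 1.45 V.
With the supply zeroed, R_A and R_B appear in parallel from the tap: R_th = R_A‖R_B = (4700 × 244)/4944 = 232 Ω.

V_th = 1.45 V, R_th = 232 Ω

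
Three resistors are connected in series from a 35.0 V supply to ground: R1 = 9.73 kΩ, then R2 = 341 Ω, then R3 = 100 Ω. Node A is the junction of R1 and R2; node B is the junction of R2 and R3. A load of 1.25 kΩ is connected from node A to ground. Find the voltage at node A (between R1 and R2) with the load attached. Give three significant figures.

V ≈ 1.13 V

Below node A the series string R2+R3 = 441.0 Ω sits in parallel with the 1250 Ω load: 326.0 Ω.
V_A = 35.0 × 326.0/(9730 + 326.0) = 1.13 V.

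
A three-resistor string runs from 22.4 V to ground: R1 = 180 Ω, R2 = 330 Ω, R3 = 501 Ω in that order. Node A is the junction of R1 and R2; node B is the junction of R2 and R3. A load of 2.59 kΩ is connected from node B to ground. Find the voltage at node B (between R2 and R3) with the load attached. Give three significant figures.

V ≈ 10.1 V

At node B, R3 is in parallel with the load: R3‖R_L = 419.8 Ω.
Below node A the resistance is R2 + (R3‖R_L) = 749.8 Ω, so V_A = 22.4 × 749.8/929.8 = 18.06 V.
Then V_B = V_A × (R3‖R_L)/(R2 + R3‖R_L) = 18.06 × 419.8/749.8 = 10.1 V.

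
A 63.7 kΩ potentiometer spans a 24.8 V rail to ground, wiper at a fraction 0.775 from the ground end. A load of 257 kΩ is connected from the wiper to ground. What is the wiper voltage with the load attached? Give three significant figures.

The wiper splits the pot into (1−α)R = 14.33 kΩ above and αR = 49.37 kΩ below.
Lower section ‖ load = 41.41 kΩ.
V_wiper = 24.8 × 41.41/(14.33 + 41.41) = 18.4 V.

V ≈ 18.4 V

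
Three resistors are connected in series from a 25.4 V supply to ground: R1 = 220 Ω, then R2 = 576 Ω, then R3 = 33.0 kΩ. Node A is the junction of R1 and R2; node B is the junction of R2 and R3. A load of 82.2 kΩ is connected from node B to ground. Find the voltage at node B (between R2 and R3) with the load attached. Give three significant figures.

V ≈ 24.6 V

At node B, R3 is in parallel with the load: R3‖R_L = 23550 Ω.
Below node A the resistance is R2 + (R3‖R_L) = 24120 Ω, so V_A = 25.4 × 24120/24340 = 25.17 V.
Then V_B = V_A × (R3‖R_L)/(R2 + R3‖R_L) = 25.17 × 23550/24120 = 24.6 V.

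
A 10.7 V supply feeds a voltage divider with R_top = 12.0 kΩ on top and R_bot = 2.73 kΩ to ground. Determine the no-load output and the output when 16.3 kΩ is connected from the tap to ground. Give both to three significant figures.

Unloaded: 1.98 V; loaded: 1.75 V

Open-circuit: V = 10.7 × 2.73/(12.0 + 2.73) = 1.98 V.
With the load, R_bot becomes R_bot‖R_L = 2.338 kΩ, so V = 10.7 × 2.338/14.34 = 1.75 V.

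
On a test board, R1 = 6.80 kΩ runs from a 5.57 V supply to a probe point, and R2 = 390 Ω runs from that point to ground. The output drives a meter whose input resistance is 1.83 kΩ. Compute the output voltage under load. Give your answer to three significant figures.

The load sits in parallel with R2: R2‖R_L = (390 × 1830) / (390 + 1830) = 321.5 Ω.
V_out = 5.57 × 321.5 / (6800 + 321.5) = 5.57 × 321.5/7121 = 0.251 V.

V_out ≈ 0.251 V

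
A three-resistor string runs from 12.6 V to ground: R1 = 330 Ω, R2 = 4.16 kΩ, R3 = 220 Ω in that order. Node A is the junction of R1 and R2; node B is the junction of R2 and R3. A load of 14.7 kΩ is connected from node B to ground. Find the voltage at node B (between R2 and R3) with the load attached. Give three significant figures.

V ≈ 0.580 V

At node B, R3 is in parallel with the load: R3‖R_L = 216.8 Ω.
Below node A the resistance is R2 + (R3‖R_L) = 4377 Ω, so V_A = 12.6 × 4377/4707 = 11.72 V.
Then V_B = V_A × (R3‖R_L)/(R2 + R3‖R_L) = 11.72 × 216.8/4377 = 0.580 V.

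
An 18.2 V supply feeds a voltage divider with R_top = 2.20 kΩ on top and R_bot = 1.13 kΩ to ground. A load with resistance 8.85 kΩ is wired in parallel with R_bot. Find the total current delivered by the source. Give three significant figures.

I ≈ 5.68 mA

R_bot‖R_L = 1.002 kΩ, so the source sees R_top + R_bot‖R_L = 3.202 kΩ.
I = 18.2 V / 3.202 kΩ = 5.68 mA.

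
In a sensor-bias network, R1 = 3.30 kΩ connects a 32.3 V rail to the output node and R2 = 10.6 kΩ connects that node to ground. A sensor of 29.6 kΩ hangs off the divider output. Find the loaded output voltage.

V_out ≈ 22.7 V

The load sits in parallel with R2: R2‖R_L = (10.6 × 29.6) / (10.6 + 29.6) = 7.805 kΩ.
V_out = 32.3 × 7.805 / (3.30 + 7.805) = 32.3 × 7.805/11.10 = 22.7 V.
(Unloaded it would have been 24.6 V.)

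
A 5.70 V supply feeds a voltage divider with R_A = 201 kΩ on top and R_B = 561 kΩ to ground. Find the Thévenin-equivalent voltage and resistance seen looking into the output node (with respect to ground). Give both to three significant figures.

V_th = 4.20 V, R_th = 148 kΩ

V_th is the open-circuit tap voltage: 5.70 × 561/(201 + 561) = 4.20 V.
With the supply zeroed, R_A and R_B appear in parallel from the tap: R_th = R_A‖R_B = (201 × 561)/762.0 = 148 kΩ.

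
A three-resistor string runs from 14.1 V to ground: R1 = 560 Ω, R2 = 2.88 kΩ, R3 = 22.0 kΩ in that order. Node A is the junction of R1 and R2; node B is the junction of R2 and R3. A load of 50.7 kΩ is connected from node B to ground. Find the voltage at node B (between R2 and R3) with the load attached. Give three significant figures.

V ≈ 11.5 V

At node B, R3 is in parallel with the load: R3‖R_L = 15340 Ω.
Below node A the resistance is R2 + (R3‖R_L) = 18220 Ω, so V_A = 14.1 × 18220/18780 = 13.68 V.
Then V_B = V_A × (R3‖R_L)/(R2 + R3‖R_L) = 13.68 × 15340/18220 = 11.5 V.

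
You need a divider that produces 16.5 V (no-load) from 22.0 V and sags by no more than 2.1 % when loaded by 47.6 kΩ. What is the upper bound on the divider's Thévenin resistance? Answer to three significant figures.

R_th ≤ 1.02 kΩ

Loading drop = R_th/(R_th + R_L) ≤ 0.0210, so R_th ≤ R_L · ε/(1−ε) = 47.6 kΩ × 0.0210/0.9790 = 1.02 kΩ.
(Any R1, R2 with R2/(R1+R2) = 0.750 and R1‖R2 ≤ 1.02 kΩ will meet the spec.)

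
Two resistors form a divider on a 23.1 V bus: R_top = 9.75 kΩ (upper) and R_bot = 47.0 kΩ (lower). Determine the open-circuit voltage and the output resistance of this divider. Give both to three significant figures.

V_th is the open-circuit tap voltage: 23.1 × 47.0/(9.75 + 47.0) = 19.1 V.
With the supply zeroed, R_top and R_bot appear in parallel from the tap: R_th = R_top‖R_bot = (9.75 × 47.0)/56.75 = 8.07 kΩ.

V_th = 19.1 V, R_th = 8.07 kΩ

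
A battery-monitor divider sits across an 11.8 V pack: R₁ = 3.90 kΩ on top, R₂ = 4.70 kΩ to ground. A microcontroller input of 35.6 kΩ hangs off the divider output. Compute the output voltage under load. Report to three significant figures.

V_out ≈ 6.08 V

The load sits in parallel with R₂: R₂‖R_L = (4.70 × 35.6) / (4.70 + 35.6) = 4.152 kΩ.
V_out = 11.8 × 4.152 / (3.90 + 4.152) = 11.8 × 4.152/8.052 = 6.08 V.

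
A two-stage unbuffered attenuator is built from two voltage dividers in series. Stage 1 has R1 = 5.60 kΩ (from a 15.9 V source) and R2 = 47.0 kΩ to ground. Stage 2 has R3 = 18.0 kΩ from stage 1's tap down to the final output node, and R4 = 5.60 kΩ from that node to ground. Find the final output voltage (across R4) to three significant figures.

Stage 2 presents R3+R4 = 23.60 kΩ as a load on stage 1's tap.
Stage 1's lower leg becomes R2‖(R3+R4) = 15.71 kΩ, so V_mid = 15.9 × 15.71/21.31 = 11.72 V.
Stage 2 is itself unloaded: V_out = V_mid × R4/(R3+R4) = 11.72 × 5.60/23.60 = 2.78 V.

V_out ≈ 2.78 V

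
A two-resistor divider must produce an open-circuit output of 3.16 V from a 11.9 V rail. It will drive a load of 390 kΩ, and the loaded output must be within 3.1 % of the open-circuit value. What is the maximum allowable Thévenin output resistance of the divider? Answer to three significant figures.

R_th ≤ 12.5 kΩ

Loading drop = R_th/(R_th + R_L) ≤ 0.0310, so R_th ≤ R_L · ε/(1−ε) = 390 kΩ × 0.0310/0.9690 = 12.5 kΩ.
(Any R1, R2 with R2/(R1+R2) = 0.266 and R1‖R2 ≤ 12.5 kΩ will meet the spec.)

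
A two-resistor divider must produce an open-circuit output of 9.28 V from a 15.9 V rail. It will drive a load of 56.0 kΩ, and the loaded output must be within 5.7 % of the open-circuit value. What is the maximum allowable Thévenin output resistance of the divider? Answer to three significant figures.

R_th ≤ 3.38 kΩ

Loading drop = R_th/(R_th + R_L) ≤ 0.0570, so R_th ≤ R_L · ε/(1−ε) = 56.0 kΩ × 0.0570/0.9430 = 3.38 kΩ.
(Any R1, R2 with R2/(R1+R2) = 0.584 and R1‖R2 ≤ 3.38 kΩ will meet the spec.)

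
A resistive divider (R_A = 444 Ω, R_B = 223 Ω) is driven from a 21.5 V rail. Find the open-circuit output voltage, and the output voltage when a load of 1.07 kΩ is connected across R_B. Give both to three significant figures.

Unloaded: 7.19 V; loaded: 6.31 V

Open-circuit: V = 21.5 × 223/(444 + 223) = 7.19 V.
With the load, R_B becomes R_B‖R_L = 184.5 Ω, so V = 21.5 × 184.5/628.5 = 6.31 V.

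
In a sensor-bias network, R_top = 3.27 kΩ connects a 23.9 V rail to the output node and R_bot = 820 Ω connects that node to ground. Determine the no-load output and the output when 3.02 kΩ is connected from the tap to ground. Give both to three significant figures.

Open-circuit: V = 23.9 × 820/(3270 + 820) = 4.79 V.
With the load, R_bot becomes R_bot‖R_L = 644.9 Ω, so V = 23.9 × 644.9/3915 = 3.94 V.

Unloaded: 4.79 V; loaded: 3.94 V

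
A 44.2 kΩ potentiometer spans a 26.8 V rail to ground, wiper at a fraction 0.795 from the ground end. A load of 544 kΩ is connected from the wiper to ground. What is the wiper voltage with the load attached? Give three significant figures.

The wiper splits the pot into (1−α)R = 9.061 kΩ above and αR = 35.14 kΩ below.
Lower section ‖ load = 33.01 kΩ.
V_wiper = 26.8 × 33.01/(9.061 + 33.01) = 21.0 V.

V ≈ 21.0 V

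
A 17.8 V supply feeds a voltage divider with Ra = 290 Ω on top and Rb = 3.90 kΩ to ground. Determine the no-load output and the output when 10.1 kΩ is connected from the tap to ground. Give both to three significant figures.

Unloaded: 16.6 V; loaded: 16.1 V

Open-circuit: V = 17.8 × 3900/(290 + 3900) = 16.6 V.
With the load, Rb becomes Rb‖R_L = 2814 Ω, so V = 17.8 × 2814/3104 = 16.1 V.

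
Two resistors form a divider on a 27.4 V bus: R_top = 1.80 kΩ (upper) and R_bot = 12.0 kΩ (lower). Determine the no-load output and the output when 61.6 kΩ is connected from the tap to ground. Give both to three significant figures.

Open-circuit: V = 27.4 × 12.0/(1.80 + 12.0) = 23.8 V.
With the load, R_bot becomes R_bot‖R_L = 10.04 kΩ, so V = 27.4 × 10.04/11.84 = 23.2 V.

Unloaded: 23.8 V; loaded: 23.2 V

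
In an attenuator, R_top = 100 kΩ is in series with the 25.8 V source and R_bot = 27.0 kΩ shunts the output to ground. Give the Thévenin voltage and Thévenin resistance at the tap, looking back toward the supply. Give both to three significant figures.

V_th = 5.49 V, R_th = 21.3 kΩ

V_th is the open-circuit tap voltage: 25.8 × 27.0/(100 + 27.0) = 5.49 V.
With the supply zeroed, R_top and R_bot appear in parallel from the tap: R_th = R_top‖R_bot = (100 × 27.0)/127.0 = 21.3 kΩ.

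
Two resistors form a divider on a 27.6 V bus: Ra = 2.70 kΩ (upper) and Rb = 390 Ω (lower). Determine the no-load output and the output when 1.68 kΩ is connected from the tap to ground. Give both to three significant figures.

Open-circuit: V = 27.6 × 390/(2700 + 390) = 3.48 V.
With the load, Rb becomes Rb‖R_L = 316.5 Ω, so V = 27.6 × 316.5/3017 = 2.90 V.

Unloaded: 3.48 V; loaded: 2.90 V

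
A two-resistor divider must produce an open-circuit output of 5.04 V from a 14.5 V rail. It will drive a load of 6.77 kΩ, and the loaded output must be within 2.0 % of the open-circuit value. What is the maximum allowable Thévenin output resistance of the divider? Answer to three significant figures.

Loading drop = R_th/(R_th + R_L) ≤ 0.0200, so R_th ≤ R_L · ε/(1−ε) = 6.77 kΩ × 0.0200/0.9800 = 138 Ω.

R_th ≤ 138 Ω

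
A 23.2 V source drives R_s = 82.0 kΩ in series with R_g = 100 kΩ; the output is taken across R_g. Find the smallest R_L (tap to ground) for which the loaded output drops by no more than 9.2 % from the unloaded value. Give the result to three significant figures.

Output resistance R_th = R_s‖R_g = (82.0 × 100)/182.0 = 45.05 kΩ.
The fractional drop is R_th/(R_th + R_L); requiring this ≤ 0.0920 gives R_L ≥ R_th(1/0.0920 − 1) = 45.05 × 9.870 = 445 kΩ.

R_L(min) ≈ 445 kΩ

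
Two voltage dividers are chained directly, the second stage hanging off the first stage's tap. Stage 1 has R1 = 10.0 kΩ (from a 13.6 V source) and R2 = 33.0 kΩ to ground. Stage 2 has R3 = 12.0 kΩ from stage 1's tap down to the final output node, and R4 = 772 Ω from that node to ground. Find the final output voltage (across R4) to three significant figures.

Stage 2 presents R3+R4 = 12770 Ω as a load on stage 1's tap.
Stage 1's lower leg becomes R2‖(R3+R4) = 9208 Ω, so V_mid = 13.6 × 9208/19210 = 6.520 V.
Stage 2 is itself unloaded: V_out = V_mid × R4/(R3+R4) = 6.520 × 772/12770 = 0.394 V.

V_out ≈ 0.394 V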